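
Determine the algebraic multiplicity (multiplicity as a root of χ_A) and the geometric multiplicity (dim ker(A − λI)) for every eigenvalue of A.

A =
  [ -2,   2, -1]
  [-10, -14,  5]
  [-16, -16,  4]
λ = -4: alg = 3, geom = 2

Step 1 — factor the characteristic polynomial to read off the algebraic multiplicities:
  χ_A(x) = (x + 4)^3

Step 2 — compute geometric multiplicities via the rank-nullity identity g(λ) = n − rank(A − λI):
  rank(A − (-4)·I) = 1, so dim ker(A − (-4)·I) = n − 1 = 2

Summary:
  λ = -4: algebraic multiplicity = 3, geometric multiplicity = 2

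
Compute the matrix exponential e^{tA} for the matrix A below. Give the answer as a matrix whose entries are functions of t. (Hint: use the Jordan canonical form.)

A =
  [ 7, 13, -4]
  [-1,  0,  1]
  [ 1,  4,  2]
e^{tA} =
  [-t^2*exp(3*t)/2 + 4*t*exp(3*t) + exp(3*t), -3*t^2*exp(3*t)/2 + 13*t*exp(3*t), t^2*exp(3*t)/2 - 4*t*exp(3*t)]
  [-t*exp(3*t), -3*t*exp(3*t) + exp(3*t), t*exp(3*t)]
  [-t^2*exp(3*t)/2 + t*exp(3*t), -3*t^2*exp(3*t)/2 + 4*t*exp(3*t), t^2*exp(3*t)/2 - t*exp(3*t) + exp(3*t)]

Strategy: write A = P · J · P⁻¹ where J is a Jordan canonical form, so e^{tA} = P · e^{tJ} · P⁻¹, and e^{tJ} can be computed block-by-block.

A has Jordan form
J =
  [3, 1, 0]
  [0, 3, 1]
  [0, 0, 3]
(up to reordering of blocks).

Per-block formulas:
  For a 3×3 Jordan block J_3(3): exp(t · J_3(3)) = e^(3t)·(I + t·N + (t^2/2)·N^2), where N is the 3×3 nilpotent shift.

After assembling e^{tJ} and conjugating by P, we get:

e^{tA} =
  [-t^2*exp(3*t)/2 + 4*t*exp(3*t) + exp(3*t), -3*t^2*exp(3*t)/2 + 13*t*exp(3*t), t^2*exp(3*t)/2 - 4*t*exp(3*t)]
  [-t*exp(3*t), -3*t*exp(3*t) + exp(3*t), t*exp(3*t)]
  [-t^2*exp(3*t)/2 + t*exp(3*t), -3*t^2*exp(3*t)/2 + 4*t*exp(3*t), t^2*exp(3*t)/2 - t*exp(3*t) + exp(3*t)]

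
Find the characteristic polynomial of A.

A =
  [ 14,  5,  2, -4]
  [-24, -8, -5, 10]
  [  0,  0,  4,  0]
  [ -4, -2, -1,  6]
x^4 - 16*x^3 + 96*x^2 - 256*x + 256

Expanding det(x·I − A) (e.g. by cofactor expansion or by noting that A is similar to its Jordan form J, which has the same characteristic polynomial as A) gives
  χ_A(x) = x^4 - 16*x^3 + 96*x^2 - 256*x + 256
which factors as (x - 4)^4. The eigenvalues (with algebraic multiplicities) are λ = 4 with multiplicity 4.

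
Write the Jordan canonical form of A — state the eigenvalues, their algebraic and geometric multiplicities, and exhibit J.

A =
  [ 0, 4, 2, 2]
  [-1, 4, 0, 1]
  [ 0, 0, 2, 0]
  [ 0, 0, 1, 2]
J_3(2) ⊕ J_1(2)

The characteristic polynomial is
  det(x·I − A) = x^4 - 8*x^3 + 24*x^2 - 32*x + 16 = (x - 2)^4

Eigenvalues and multiplicities (the geometric multiplicity of λ is n − rank(A − λI), which equals the number of Jordan blocks for λ):
  λ = 2: algebraic multiplicity = 4, geometric multiplicity = 2

Determining the block sizes for each eigenvalue:
  λ = 2: with am = 4 and gm = 2, the partition is not yet determined (e.g. several partitions of 4 into 2 parts exist). Let N = A − (2)·I. Computing rank(N^1) = 2, rank(N^2) = 1, rank(N^3) = 0; the number of blocks of size ≥ j is rank(N^{j−1}) − rank(N^j), giving [2, 1, 1]. So we have 1 block(s) of size 3, 1 block(s) of size 1 → block sizes [3, 1]

Assembling the blocks gives a Jordan form
J =
  [2, 1, 0, 0]
  [0, 2, 1, 0]
  [0, 0, 2, 0]
  [0, 0, 0, 2]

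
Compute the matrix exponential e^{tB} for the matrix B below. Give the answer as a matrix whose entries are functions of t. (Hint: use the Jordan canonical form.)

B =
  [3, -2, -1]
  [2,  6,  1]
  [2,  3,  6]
e^{tB} =
  [-t^2*exp(5*t) - 2*t*exp(5*t) + exp(5*t), -t^2*exp(5*t)/2 - 2*t*exp(5*t), -t^2*exp(5*t)/2 - t*exp(5*t)]
  [2*t*exp(5*t), t*exp(5*t) + exp(5*t), t*exp(5*t)]
  [2*t^2*exp(5*t) + 2*t*exp(5*t), t^2*exp(5*t) + 3*t*exp(5*t), t^2*exp(5*t) + t*exp(5*t) + exp(5*t)]

Strategy: write B = P · J · P⁻¹ where J is a Jordan canonical form, so e^{tB} = P · e^{tJ} · P⁻¹, and e^{tJ} can be computed block-by-block.

B has Jordan form
J =
  [5, 1, 0]
  [0, 5, 1]
  [0, 0, 5]
(up to reordering of blocks).

Per-block formulas:
  For a 3×3 Jordan block J_3(5): exp(t · J_3(5)) = e^(5t)·(I + t·N + (t^2/2)·N^2), where N is the 3×3 nilpotent shift.

After assembling e^{tJ} and conjugating by P, we get:

e^{tB} =
  [-t^2*exp(5*t) - 2*t*exp(5*t) + exp(5*t), -t^2*exp(5*t)/2 - 2*t*exp(5*t), -t^2*exp(5*t)/2 - t*exp(5*t)]
  [2*t*exp(5*t), t*exp(5*t) + exp(5*t), t*exp(5*t)]
  [2*t^2*exp(5*t) + 2*t*exp(5*t), t^2*exp(5*t) + 3*t*exp(5*t), t^2*exp(5*t) + t*exp(5*t) + exp(5*t)]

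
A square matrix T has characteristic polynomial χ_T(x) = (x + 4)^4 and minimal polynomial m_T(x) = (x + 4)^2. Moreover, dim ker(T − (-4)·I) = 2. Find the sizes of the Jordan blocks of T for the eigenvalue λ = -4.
Block sizes for λ = -4: [2, 2]

Step 1 — from the characteristic polynomial, algebraic multiplicity of λ = -4 is 4. From dim ker(T − (-4)·I) = 2, there are exactly 2 Jordan blocks for λ = -4.
Step 2 — from the minimal polynomial, the factor (x + 4)^2 tells us the largest block for λ = -4 has size 2.
Step 3 — with total size 4, 2 blocks, and largest block 2, the block sizes (in nonincreasing order) are [2, 2].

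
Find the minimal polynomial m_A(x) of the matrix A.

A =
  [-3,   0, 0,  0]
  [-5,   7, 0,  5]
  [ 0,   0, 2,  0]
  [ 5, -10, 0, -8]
x^2 + x - 6

The characteristic polynomial is χ_A(x) = (x - 2)^2*(x + 3)^2, so the eigenvalues are known. The minimal polynomial is
  m_A(x) = Π_λ (x − λ)^{k_λ}
where k_λ is the size of the *largest* Jordan block for λ (equivalently, the smallest k with (A − λI)^k v = 0 for every generalised eigenvector v of λ).

  λ = -3: largest Jordan block has size 1, contributing (x + 3)
  λ = 2: largest Jordan block has size 1, contributing (x − 2)

So m_A(x) = (x - 2)*(x + 3) = x^2 + x - 6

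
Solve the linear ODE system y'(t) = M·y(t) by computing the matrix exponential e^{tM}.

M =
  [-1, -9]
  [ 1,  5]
e^{tM} =
  [-3*t*exp(2*t) + exp(2*t), -9*t*exp(2*t)]
  [t*exp(2*t), 3*t*exp(2*t) + exp(2*t)]

Strategy: write M = P · J · P⁻¹ where J is a Jordan canonical form, so e^{tM} = P · e^{tJ} · P⁻¹, and e^{tJ} can be computed block-by-block.

M has Jordan form
J =
  [2, 1]
  [0, 2]
(up to reordering of blocks).

Per-block formulas:
  For a 2×2 Jordan block J_2(2): exp(t · J_2(2)) = e^(2t)·(I + t·N), where N is the 2×2 nilpotent shift.

After assembling e^{tJ} and conjugating by P, we get:

e^{tM} =
  [-3*t*exp(2*t) + exp(2*t), -9*t*exp(2*t)]
  [t*exp(2*t), 3*t*exp(2*t) + exp(2*t)]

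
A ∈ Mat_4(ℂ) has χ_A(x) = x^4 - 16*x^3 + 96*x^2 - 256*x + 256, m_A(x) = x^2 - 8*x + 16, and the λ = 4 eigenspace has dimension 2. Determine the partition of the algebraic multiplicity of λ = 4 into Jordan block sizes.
Block sizes for λ = 4: [2, 2]

Step 1 — from the characteristic polynomial, algebraic multiplicity of λ = 4 is 4. From dim ker(A − (4)·I) = 2, there are exactly 2 Jordan blocks for λ = 4.
Step 2 — from the minimal polynomial, the factor (x − 4)^2 tells us the largest block for λ = 4 has size 2.
Step 3 — with total size 4, 2 blocks, and largest block 2, the block sizes (in nonincreasing order) are [2, 2].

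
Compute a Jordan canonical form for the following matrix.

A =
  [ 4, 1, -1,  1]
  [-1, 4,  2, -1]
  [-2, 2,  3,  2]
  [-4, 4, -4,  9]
J_3(5) ⊕ J_1(5)

The characteristic polynomial is
  det(x·I − A) = x^4 - 20*x^3 + 150*x^2 - 500*x + 625 = (x - 5)^4

Eigenvalues and multiplicities (the geometric multiplicity of λ is n − rank(A − λI), which equals the number of Jordan blocks for λ):
  λ = 5: algebraic multiplicity = 4, geometric multiplicity = 2

Determining the block sizes for each eigenvalue:
  λ = 5: with am = 4 and gm = 2, the partition is not yet determined (e.g. several partitions of 4 into 2 parts exist). Let N = A − (5)·I. Computing rank(N^1) = 2, rank(N^2) = 1, rank(N^3) = 0; the number of blocks of size ≥ j is rank(N^{j−1}) − rank(N^j), giving [2, 1, 1]. So we have 1 block(s) of size 3, 1 block(s) of size 1 → block sizes [3, 1]

Assembling the blocks gives a Jordan form
J =
  [5, 1, 0, 0]
  [0, 5, 1, 0]
  [0, 0, 5, 0]
  [0, 0, 0, 5]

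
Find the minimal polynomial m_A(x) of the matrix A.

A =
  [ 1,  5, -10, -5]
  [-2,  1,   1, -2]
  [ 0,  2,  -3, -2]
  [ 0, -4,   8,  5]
x^3 - 3*x^2 + 3*x - 1

The characteristic polynomial is χ_A(x) = (x - 1)^4, so the eigenvalues are known. The minimal polynomial is
  m_A(x) = Π_λ (x − λ)^{k_λ}
where k_λ is the size of the *largest* Jordan block for λ (equivalently, the smallest k with (A − λI)^k v = 0 for every generalised eigenvector v of λ).

  λ = 1: largest Jordan block has size 3, contributing (x − 1)^3

So m_A(x) = (x - 1)^3 = x^3 - 3*x^2 + 3*x - 1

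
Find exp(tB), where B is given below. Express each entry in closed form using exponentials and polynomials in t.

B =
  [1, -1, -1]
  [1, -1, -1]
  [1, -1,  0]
e^{tB} =
  [-t^2/2 + t + 1, t^2/2 - t, -t]
  [-t^2/2 + t, t^2/2 - t + 1, -t]
  [t, -t, 1]

Strategy: write B = P · J · P⁻¹ where J is a Jordan canonical form, so e^{tB} = P · e^{tJ} · P⁻¹, and e^{tJ} can be computed block-by-block.

B has Jordan form
J =
  [0, 1, 0]
  [0, 0, 1]
  [0, 0, 0]
(up to reordering of blocks).

Per-block formulas:
  For a 3×3 Jordan block J_3(0): exp(t · J_3(0)) = e^(0t)·(I + t·N + (t^2/2)·N^2), where N is the 3×3 nilpotent shift.

After assembling e^{tJ} and conjugating by P, we get:

e^{tB} =
  [-t^2/2 + t + 1, t^2/2 - t, -t]
  [-t^2/2 + t, t^2/2 - t + 1, -t]
  [t, -t, 1]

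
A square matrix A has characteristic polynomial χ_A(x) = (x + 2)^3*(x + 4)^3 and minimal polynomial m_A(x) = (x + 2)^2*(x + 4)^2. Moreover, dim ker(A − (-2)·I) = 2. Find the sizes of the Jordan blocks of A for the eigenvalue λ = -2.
Block sizes for λ = -2: [2, 1]

Step 1 — from the characteristic polynomial, algebraic multiplicity of λ = -2 is 3. From dim ker(A − (-2)·I) = 2, there are exactly 2 Jordan blocks for λ = -2.
Step 2 — from the minimal polynomial, the factor (x + 2)^2 tells us the largest block for λ = -2 has size 2.
Step 3 — with total size 3, 2 blocks, and largest block 2, the block sizes (in nonincreasing order) are [2, 1].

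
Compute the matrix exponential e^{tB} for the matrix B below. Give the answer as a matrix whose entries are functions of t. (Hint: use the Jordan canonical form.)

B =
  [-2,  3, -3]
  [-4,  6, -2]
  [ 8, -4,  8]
e^{tB} =
  [-6*t*exp(4*t) + exp(4*t), 3*t*exp(4*t), -3*t*exp(4*t)]
  [-4*t*exp(4*t), 2*t*exp(4*t) + exp(4*t), -2*t*exp(4*t)]
  [8*t*exp(4*t), -4*t*exp(4*t), 4*t*exp(4*t) + exp(4*t)]

Strategy: write B = P · J · P⁻¹ where J is a Jordan canonical form, so e^{tB} = P · e^{tJ} · P⁻¹, and e^{tJ} can be computed block-by-block.

B has Jordan form
J =
  [4, 1, 0]
  [0, 4, 0]
  [0, 0, 4]
(up to reordering of blocks).

Per-block formulas:
  For a 2×2 Jordan block J_2(4): exp(t · J_2(4)) = e^(4t)·(I + t·N), where N is the 2×2 nilpotent shift.
  For a 1×1 block at λ = 4: exp(t · [4]) = [e^(4t)].

After assembling e^{tJ} and conjugating by P, we get:

e^{tB} =
  [-6*t*exp(4*t) + exp(4*t), 3*t*exp(4*t), -3*t*exp(4*t)]
  [-4*t*exp(4*t), 2*t*exp(4*t) + exp(4*t), -2*t*exp(4*t)]
  [8*t*exp(4*t), -4*t*exp(4*t), 4*t*exp(4*t) + exp(4*t)]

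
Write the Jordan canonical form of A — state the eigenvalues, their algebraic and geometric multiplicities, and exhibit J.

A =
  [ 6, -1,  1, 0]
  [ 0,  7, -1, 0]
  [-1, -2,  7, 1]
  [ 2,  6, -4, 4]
J_3(6) ⊕ J_1(6)

The characteristic polynomial is
  det(x·I − A) = x^4 - 24*x^3 + 216*x^2 - 864*x + 1296 = (x - 6)^4

Eigenvalues and multiplicities (the geometric multiplicity of λ is n − rank(A − λI), which equals the number of Jordan blocks for λ):
  λ = 6: algebraic multiplicity = 4, geometric multiplicity = 2

Determining the block sizes for each eigenvalue:
  λ = 6: with am = 4 and gm = 2, the partition is not yet determined (e.g. several partitions of 4 into 2 parts exist). Let N = A − (6)·I. Computing rank(N^1) = 2, rank(N^2) = 1, rank(N^3) = 0; the number of blocks of size ≥ j is rank(N^{j−1}) − rank(N^j), giving [2, 1, 1]. So we have 1 block(s) of size 3, 1 block(s) of size 1 → block sizes [3, 1]

Assembling the blocks gives a Jordan form
J =
  [6, 1, 0, 0]
  [0, 6, 1, 0]
  [0, 0, 6, 0]
  [0, 0, 0, 6]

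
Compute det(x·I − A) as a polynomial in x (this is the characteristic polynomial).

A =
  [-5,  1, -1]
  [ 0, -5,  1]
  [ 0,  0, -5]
x^3 + 15*x^2 + 75*x + 125

Expanding det(x·I − A) (e.g. by cofactor expansion or by noting that A is similar to its Jordan form J, which has the same characteristic polynomial as A) gives
  χ_A(x) = x^3 + 15*x^2 + 75*x + 125
which factors as (x + 5)^3. The eigenvalues (with algebraic multiplicities) are λ = -5 with multiplicity 3.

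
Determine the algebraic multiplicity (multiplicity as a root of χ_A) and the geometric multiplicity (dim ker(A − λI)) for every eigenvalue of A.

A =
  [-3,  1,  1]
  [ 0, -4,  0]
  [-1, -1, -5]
λ = -4: alg = 3, geom = 2

Step 1 — factor the characteristic polynomial to read off the algebraic multiplicities:
  χ_A(x) = (x + 4)^3

Step 2 — compute geometric multiplicities via the rank-nullity identity g(λ) = n − rank(A − λI):
  rank(A − (-4)·I) = 1, so dim ker(A − (-4)·I) = n − 1 = 2

Summary:
  λ = -4: algebraic multiplicity = 3, geometric multiplicity = 2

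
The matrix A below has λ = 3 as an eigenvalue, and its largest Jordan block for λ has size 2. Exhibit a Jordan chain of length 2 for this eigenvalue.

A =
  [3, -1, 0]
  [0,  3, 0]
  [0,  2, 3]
A Jordan chain for λ = 3 of length 2:
v_1 = (-1, 0, 2)ᵀ
v_2 = (0, 1, 0)ᵀ

Let N = A − (3)·I. We want v_2 with N^2 v_2 = 0 but N^1 v_2 ≠ 0; then v_{j-1} := N · v_j for j = 2, …, 2.

Pick v_2 = (0, 1, 0)ᵀ.
Then v_1 = N · v_2 = (-1, 0, 2)ᵀ.

Sanity check: (A − (3)·I) v_1 = (0, 0, 0)ᵀ = 0. ✓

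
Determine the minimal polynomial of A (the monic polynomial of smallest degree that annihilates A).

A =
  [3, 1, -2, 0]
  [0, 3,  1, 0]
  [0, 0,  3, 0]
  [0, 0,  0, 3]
x^3 - 9*x^2 + 27*x - 27

The characteristic polynomial is χ_A(x) = (x - 3)^4, so the eigenvalues are known. The minimal polynomial is
  m_A(x) = Π_λ (x − λ)^{k_λ}
where k_λ is the size of the *largest* Jordan block for λ (equivalently, the smallest k with (A − λI)^k v = 0 for every generalised eigenvector v of λ).

  λ = 3: largest Jordan block has size 3, contributing (x − 3)^3

So m_A(x) = (x - 3)^3 = x^3 - 9*x^2 + 27*x - 27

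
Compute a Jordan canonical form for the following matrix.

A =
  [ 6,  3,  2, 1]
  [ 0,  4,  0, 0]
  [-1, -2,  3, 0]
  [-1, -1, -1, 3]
J_3(4) ⊕ J_1(4)

The characteristic polynomial is
  det(x·I − A) = x^4 - 16*x^3 + 96*x^2 - 256*x + 256 = (x - 4)^4

Eigenvalues and multiplicities (the geometric multiplicity of λ is n − rank(A − λI), which equals the number of Jordan blocks for λ):
  λ = 4: algebraic multiplicity = 4, geometric multiplicity = 2

Determining the block sizes for each eigenvalue:
  λ = 4: with am = 4 and gm = 2, the partition is not yet determined (e.g. several partitions of 4 into 2 parts exist). Let N = A − (4)·I. Computing rank(N^1) = 2, rank(N^2) = 1, rank(N^3) = 0; the number of blocks of size ≥ j is rank(N^{j−1}) − rank(N^j), giving [2, 1, 1]. So we have 1 block(s) of size 3, 1 block(s) of size 1 → block sizes [3, 1]

Assembling the blocks gives a Jordan form
J =
  [4, 1, 0, 0]
  [0, 4, 1, 0]
  [0, 0, 4, 0]
  [0, 0, 0, 4]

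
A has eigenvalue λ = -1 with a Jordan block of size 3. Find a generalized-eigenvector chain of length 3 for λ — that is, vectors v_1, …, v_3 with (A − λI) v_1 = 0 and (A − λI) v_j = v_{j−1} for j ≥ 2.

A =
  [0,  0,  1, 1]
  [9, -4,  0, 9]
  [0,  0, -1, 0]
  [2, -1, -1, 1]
A Jordan chain for λ = -1 of length 3:
v_1 = (3, 0, 0, -3)ᵀ
v_2 = (1, 9, 0, 2)ᵀ
v_3 = (1, 0, 0, 0)ᵀ

Let N = A − (-1)·I. We want v_3 with N^3 v_3 = 0 but N^2 v_3 ≠ 0; then v_{j-1} := N · v_j for j = 3, …, 2.

Pick v_3 = (1, 0, 0, 0)ᵀ.
Then v_2 = N · v_3 = (1, 9, 0, 2)ᵀ.
Then v_1 = N · v_2 = (3, 0, 0, -3)ᵀ.

Sanity check: (A − (-1)·I) v_1 = (0, 0, 0, 0)ᵀ = 0. ✓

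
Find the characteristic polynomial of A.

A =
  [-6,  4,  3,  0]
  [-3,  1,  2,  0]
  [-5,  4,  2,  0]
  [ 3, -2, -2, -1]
x^4 + 4*x^3 + 6*x^2 + 4*x + 1

Expanding det(x·I − A) (e.g. by cofactor expansion or by noting that A is similar to its Jordan form J, which has the same characteristic polynomial as A) gives
  χ_A(x) = x^4 + 4*x^3 + 6*x^2 + 4*x + 1
which factors as (x + 1)^4. The eigenvalues (with algebraic multiplicities) are λ = -1 with multiplicity 4.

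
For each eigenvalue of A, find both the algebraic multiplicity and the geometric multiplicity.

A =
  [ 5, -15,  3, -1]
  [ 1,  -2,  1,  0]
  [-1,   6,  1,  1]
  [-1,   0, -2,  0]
λ = 1: alg = 4, geom = 2

Step 1 — factor the characteristic polynomial to read off the algebraic multiplicities:
  χ_A(x) = (x - 1)^4

Step 2 — compute geometric multiplicities via the rank-nullity identity g(λ) = n − rank(A − λI):
  rank(A − (1)·I) = 2, so dim ker(A − (1)·I) = n − 2 = 2

Summary:
  λ = 1: algebraic multiplicity = 4, geometric multiplicity = 2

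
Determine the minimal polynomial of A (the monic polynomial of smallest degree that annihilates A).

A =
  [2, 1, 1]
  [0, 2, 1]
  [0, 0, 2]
x^3 - 6*x^2 + 12*x - 8

The characteristic polynomial is χ_A(x) = (x - 2)^3, so the eigenvalues are known. The minimal polynomial is
  m_A(x) = Π_λ (x − λ)^{k_λ}
where k_λ is the size of the *largest* Jordan block for λ (equivalently, the smallest k with (A − λI)^k v = 0 for every generalised eigenvector v of λ).

  λ = 2: largest Jordan block has size 3, contributing (x − 2)^3

So m_A(x) = (x - 2)^3 = x^3 - 6*x^2 + 12*x - 8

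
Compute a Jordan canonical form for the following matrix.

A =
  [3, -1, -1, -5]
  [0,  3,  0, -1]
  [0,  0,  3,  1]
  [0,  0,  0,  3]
J_2(3) ⊕ J_2(3)

The characteristic polynomial is
  det(x·I − A) = x^4 - 12*x^3 + 54*x^2 - 108*x + 81 = (x - 3)^4

Eigenvalues and multiplicities (the geometric multiplicity of λ is n − rank(A − λI), which equals the number of Jordan blocks for λ):
  λ = 3: algebraic multiplicity = 4, geometric multiplicity = 2

Determining the block sizes for each eigenvalue:
  λ = 3: with am = 4 and gm = 2, the partition is not yet determined (e.g. several partitions of 4 into 2 parts exist). Let N = A − (3)·I. Computing rank(N^1) = 2, rank(N^2) = 0; the number of blocks of size ≥ j is rank(N^{j−1}) − rank(N^j), giving [2, 2]. So we have 2 block(s) of size 2 → block sizes [2, 2]

Assembling the blocks gives a Jordan form
J =
  [3, 1, 0, 0]
  [0, 3, 0, 0]
  [0, 0, 3, 1]
  [0, 0, 0, 3]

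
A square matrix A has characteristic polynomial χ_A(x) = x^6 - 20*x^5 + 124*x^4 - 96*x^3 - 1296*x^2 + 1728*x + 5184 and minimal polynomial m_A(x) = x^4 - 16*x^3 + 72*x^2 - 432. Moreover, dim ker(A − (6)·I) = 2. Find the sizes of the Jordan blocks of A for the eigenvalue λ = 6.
Block sizes for λ = 6: [3, 1]

Step 1 — from the characteristic polynomial, algebraic multiplicity of λ = 6 is 4. From dim ker(A − (6)·I) = 2, there are exactly 2 Jordan blocks for λ = 6.
Step 2 — from the minimal polynomial, the factor (x − 6)^3 tells us the largest block for λ = 6 has size 3.
Step 3 — with total size 4, 2 blocks, and largest block 3, the block sizes (in nonincreasing order) are [3, 1].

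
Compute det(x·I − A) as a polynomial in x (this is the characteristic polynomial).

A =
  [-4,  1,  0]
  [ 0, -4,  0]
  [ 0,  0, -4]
x^3 + 12*x^2 + 48*x + 64

Expanding det(x·I − A) (e.g. by cofactor expansion or by noting that A is similar to its Jordan form J, which has the same characteristic polynomial as A) gives
  χ_A(x) = x^3 + 12*x^2 + 48*x + 64
which factors as (x + 4)^3. The eigenvalues (with algebraic multiplicities) are λ = -4 with multiplicity 3.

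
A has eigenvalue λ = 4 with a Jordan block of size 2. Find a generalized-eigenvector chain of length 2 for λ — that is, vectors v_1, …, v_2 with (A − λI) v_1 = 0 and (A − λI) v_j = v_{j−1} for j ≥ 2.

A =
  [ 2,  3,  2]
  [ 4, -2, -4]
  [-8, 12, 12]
A Jordan chain for λ = 4 of length 2:
v_1 = (-2, 4, -8)ᵀ
v_2 = (1, 0, 0)ᵀ

Let N = A − (4)·I. We want v_2 with N^2 v_2 = 0 but N^1 v_2 ≠ 0; then v_{j-1} := N · v_j for j = 2, …, 2.

Pick v_2 = (1, 0, 0)ᵀ.
Then v_1 = N · v_2 = (-2, 4, -8)ᵀ.

Sanity check: (A − (4)·I) v_1 = (0, 0, 0)ᵀ = 0. ✓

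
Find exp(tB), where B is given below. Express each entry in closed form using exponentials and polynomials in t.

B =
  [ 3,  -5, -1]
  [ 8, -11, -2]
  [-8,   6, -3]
e^{tB} =
  [2*exp(-t) - exp(-5*t), -t*exp(-5*t) - exp(-t) + exp(-5*t), -t*exp(-5*t)]
  [2*exp(-t) - 2*exp(-5*t), -2*t*exp(-5*t) - exp(-t) + 2*exp(-5*t), -2*t*exp(-5*t)]
  [-2*exp(-t) + 2*exp(-5*t), 2*t*exp(-5*t) + exp(-t) - exp(-5*t), 2*t*exp(-5*t) + exp(-5*t)]

Strategy: write B = P · J · P⁻¹ where J is a Jordan canonical form, so e^{tB} = P · e^{tJ} · P⁻¹, and e^{tJ} can be computed block-by-block.

B has Jordan form
J =
  [-5,  1,  0]
  [ 0, -5,  0]
  [ 0,  0, -1]
(up to reordering of blocks).

Per-block formulas:
  For a 2×2 Jordan block J_2(-5): exp(t · J_2(-5)) = e^(-5t)·(I + t·N), where N is the 2×2 nilpotent shift.
  For a 1×1 block at λ = -1: exp(t · [-1]) = [e^(-1t)].

After assembling e^{tJ} and conjugating by P, we get:

e^{tB} =
  [2*exp(-t) - exp(-5*t), -t*exp(-5*t) - exp(-t) + exp(-5*t), -t*exp(-5*t)]
  [2*exp(-t) - 2*exp(-5*t), -2*t*exp(-5*t) - exp(-t) + 2*exp(-5*t), -2*t*exp(-5*t)]
  [-2*exp(-t) + 2*exp(-5*t), 2*t*exp(-5*t) + exp(-t) - exp(-5*t), 2*t*exp(-5*t) + exp(-5*t)]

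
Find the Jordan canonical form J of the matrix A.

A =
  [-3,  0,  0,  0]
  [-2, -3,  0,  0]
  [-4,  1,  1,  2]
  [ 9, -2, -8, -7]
J_2(-3) ⊕ J_2(-3)

The characteristic polynomial is
  det(x·I − A) = x^4 + 12*x^3 + 54*x^2 + 108*x + 81 = (x + 3)^4

Eigenvalues and multiplicities (the geometric multiplicity of λ is n − rank(A − λI), which equals the number of Jordan blocks for λ):
  λ = -3: algebraic multiplicity = 4, geometric multiplicity = 2

Determining the block sizes for each eigenvalue:
  λ = -3: with am = 4 and gm = 2, the partition is not yet determined (e.g. several partitions of 4 into 2 parts exist). Let N = A − (-3)·I. Computing rank(N^1) = 2, rank(N^2) = 0; the number of blocks of size ≥ j is rank(N^{j−1}) − rank(N^j), giving [2, 2]. So we have 2 block(s) of size 2 → block sizes [2, 2]

Assembling the blocks gives a Jordan form
J =
  [-3,  1,  0,  0]
  [ 0, -3,  0,  0]
  [ 0,  0, -3,  1]
  [ 0,  0,  0, -3]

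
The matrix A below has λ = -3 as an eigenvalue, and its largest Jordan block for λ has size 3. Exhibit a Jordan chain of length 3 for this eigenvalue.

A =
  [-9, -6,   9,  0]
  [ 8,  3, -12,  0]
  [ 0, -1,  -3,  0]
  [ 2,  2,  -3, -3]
A Jordan chain for λ = -3 of length 3:
v_1 = (-12, 0, -8, 4)ᵀ
v_2 = (-6, 8, 0, 2)ᵀ
v_3 = (1, 0, 0, 0)ᵀ

Let N = A − (-3)·I. We want v_3 with N^3 v_3 = 0 but N^2 v_3 ≠ 0; then v_{j-1} := N · v_j for j = 3, …, 2.

Pick v_3 = (1, 0, 0, 0)ᵀ.
Then v_2 = N · v_3 = (-6, 8, 0, 2)ᵀ.
Then v_1 = N · v_2 = (-12, 0, -8, 4)ᵀ.

Sanity check: (A − (-3)·I) v_1 = (0, 0, 0, 0)ᵀ = 0. ✓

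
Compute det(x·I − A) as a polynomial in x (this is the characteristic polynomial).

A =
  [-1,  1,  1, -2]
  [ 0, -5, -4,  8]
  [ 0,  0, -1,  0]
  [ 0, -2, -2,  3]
x^4 + 4*x^3 + 6*x^2 + 4*x + 1

Expanding det(x·I − A) (e.g. by cofactor expansion or by noting that A is similar to its Jordan form J, which has the same characteristic polynomial as A) gives
  χ_A(x) = x^4 + 4*x^3 + 6*x^2 + 4*x + 1
which factors as (x + 1)^4. The eigenvalues (with algebraic multiplicities) are λ = -1 with multiplicity 4.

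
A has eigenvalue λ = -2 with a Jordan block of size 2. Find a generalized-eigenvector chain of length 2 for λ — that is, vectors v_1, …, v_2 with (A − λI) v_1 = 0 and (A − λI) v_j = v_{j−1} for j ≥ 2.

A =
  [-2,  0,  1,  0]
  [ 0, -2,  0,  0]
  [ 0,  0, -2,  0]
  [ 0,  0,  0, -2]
A Jordan chain for λ = -2 of length 2:
v_1 = (1, 0, 0, 0)ᵀ
v_2 = (0, 0, 1, 0)ᵀ

Let N = A − (-2)·I. We want v_2 with N^2 v_2 = 0 but N^1 v_2 ≠ 0; then v_{j-1} := N · v_j for j = 2, …, 2.

Pick v_2 = (0, 0, 1, 0)ᵀ.
Then v_1 = N · v_2 = (1, 0, 0, 0)ᵀ.

Sanity check: (A − (-2)·I) v_1 = (0, 0, 0, 0)ᵀ = 0. ✓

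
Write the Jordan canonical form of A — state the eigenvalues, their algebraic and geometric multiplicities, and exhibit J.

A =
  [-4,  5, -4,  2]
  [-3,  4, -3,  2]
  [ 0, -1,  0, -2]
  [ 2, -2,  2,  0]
J_3(0) ⊕ J_1(0)

The characteristic polynomial is
  det(x·I − A) = x^4

Eigenvalues and multiplicities (the geometric multiplicity of λ is n − rank(A − λI), which equals the number of Jordan blocks for λ):
  λ = 0: algebraic multiplicity = 4, geometric multiplicity = 2

Determining the block sizes for each eigenvalue:
  λ = 0: with am = 4 and gm = 2, the partition is not yet determined (e.g. several partitions of 4 into 2 parts exist). Let N = A − (0)·I. Computing rank(N^1) = 2, rank(N^2) = 1, rank(N^3) = 0; the number of blocks of size ≥ j is rank(N^{j−1}) − rank(N^j), giving [2, 1, 1]. So we have 1 block(s) of size 3, 1 block(s) of size 1 → block sizes [3, 1]

Assembling the blocks gives a Jordan form
J =
  [0, 1, 0, 0]
  [0, 0, 1, 0]
  [0, 0, 0, 0]
  [0, 0, 0, 0]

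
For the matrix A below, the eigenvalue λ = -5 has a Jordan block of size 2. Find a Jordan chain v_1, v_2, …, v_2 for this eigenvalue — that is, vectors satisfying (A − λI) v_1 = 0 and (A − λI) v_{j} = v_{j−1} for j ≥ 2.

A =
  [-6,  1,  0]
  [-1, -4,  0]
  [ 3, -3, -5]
A Jordan chain for λ = -5 of length 2:
v_1 = (-1, -1, 3)ᵀ
v_2 = (1, 0, 0)ᵀ

Let N = A − (-5)·I. We want v_2 with N^2 v_2 = 0 but N^1 v_2 ≠ 0; then v_{j-1} := N · v_j for j = 2, …, 2.

Pick v_2 = (1, 0, 0)ᵀ.
Then v_1 = N · v_2 = (-1, -1, 3)ᵀ.

Sanity check: (A − (-5)·I) v_1 = (0, 0, 0)ᵀ = 0. ✓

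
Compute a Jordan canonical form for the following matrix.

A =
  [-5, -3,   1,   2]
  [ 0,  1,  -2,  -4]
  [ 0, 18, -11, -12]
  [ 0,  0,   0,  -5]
J_2(-5) ⊕ J_1(-5) ⊕ J_1(-5)

The characteristic polynomial is
  det(x·I − A) = x^4 + 20*x^3 + 150*x^2 + 500*x + 625 = (x + 5)^4

Eigenvalues and multiplicities (the geometric multiplicity of λ is n − rank(A − λI), which equals the number of Jordan blocks for λ):
  λ = -5: algebraic multiplicity = 4, geometric multiplicity = 3

Determining the block sizes for each eigenvalue:
  λ = -5: 3 blocks summing to 4 forces exactly one block of size 2 and the rest size 1 → block sizes [2, 1, 1]

Assembling the blocks gives a Jordan form
J =
  [-5,  1,  0,  0]
  [ 0, -5,  0,  0]
  [ 0,  0, -5,  0]
  [ 0,  0,  0, -5]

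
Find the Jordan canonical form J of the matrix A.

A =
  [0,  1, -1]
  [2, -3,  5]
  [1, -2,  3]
J_3(0)

The characteristic polynomial is
  det(x·I − A) = x^3

Eigenvalues and multiplicities (the geometric multiplicity of λ is n − rank(A − λI), which equals the number of Jordan blocks for λ):
  λ = 0: algebraic multiplicity = 3, geometric multiplicity = 1

Determining the block sizes for each eigenvalue:
  λ = 0: one block (gm = 1), so the single block has size am = 3 → block sizes [3]

Assembling the blocks gives a Jordan form
J =
  [0, 1, 0]
  [0, 0, 1]
  [0, 0, 0]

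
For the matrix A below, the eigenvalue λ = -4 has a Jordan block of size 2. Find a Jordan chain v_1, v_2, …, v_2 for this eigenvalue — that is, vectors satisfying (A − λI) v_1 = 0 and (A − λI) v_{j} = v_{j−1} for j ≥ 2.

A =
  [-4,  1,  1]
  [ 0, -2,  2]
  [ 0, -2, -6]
A Jordan chain for λ = -4 of length 2:
v_1 = (1, 2, -2)ᵀ
v_2 = (0, 1, 0)ᵀ

Let N = A − (-4)·I. We want v_2 with N^2 v_2 = 0 but N^1 v_2 ≠ 0; then v_{j-1} := N · v_j for j = 2, …, 2.

Pick v_2 = (0, 1, 0)ᵀ.
Then v_1 = N · v_2 = (1, 2, -2)ᵀ.

Sanity check: (A − (-4)·I) v_1 = (0, 0, 0)ᵀ = 0. ✓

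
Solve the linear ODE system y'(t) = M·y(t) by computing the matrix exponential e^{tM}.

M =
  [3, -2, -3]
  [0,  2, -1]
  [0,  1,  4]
e^{tM} =
  [exp(3*t), -t^2*exp(3*t)/2 - 2*t*exp(3*t), -t^2*exp(3*t)/2 - 3*t*exp(3*t)]
  [0, -t*exp(3*t) + exp(3*t), -t*exp(3*t)]
  [0, t*exp(3*t), t*exp(3*t) + exp(3*t)]

Strategy: write M = P · J · P⁻¹ where J is a Jordan canonical form, so e^{tM} = P · e^{tJ} · P⁻¹, and e^{tJ} can be computed block-by-block.

M has Jordan form
J =
  [3, 1, 0]
  [0, 3, 1]
  [0, 0, 3]
(up to reordering of blocks).

Per-block formulas:
  For a 3×3 Jordan block J_3(3): exp(t · J_3(3)) = e^(3t)·(I + t·N + (t^2/2)·N^2), where N is the 3×3 nilpotent shift.

After assembling e^{tJ} and conjugating by P, we get:

e^{tM} =
  [exp(3*t), -t^2*exp(3*t)/2 - 2*t*exp(3*t), -t^2*exp(3*t)/2 - 3*t*exp(3*t)]
  [0, -t*exp(3*t) + exp(3*t), -t*exp(3*t)]
  [0, t*exp(3*t), t*exp(3*t) + exp(3*t)]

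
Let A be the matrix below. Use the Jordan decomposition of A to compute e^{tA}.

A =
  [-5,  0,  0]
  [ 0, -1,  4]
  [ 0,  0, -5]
e^{tA} =
  [exp(-5*t), 0, 0]
  [0, exp(-t), exp(-t) - exp(-5*t)]
  [0, 0, exp(-5*t)]

Strategy: write A = P · J · P⁻¹ where J is a Jordan canonical form, so e^{tA} = P · e^{tJ} · P⁻¹, and e^{tJ} can be computed block-by-block.

A has Jordan form
J =
  [-5,  0,  0]
  [ 0, -5,  0]
  [ 0,  0, -1]
(up to reordering of blocks).

Per-block formulas:
  For a 1×1 block at λ = -1: exp(t · [-1]) = [e^(-1t)].
  For a 1×1 block at λ = -5: exp(t · [-5]) = [e^(-5t)].

After assembling e^{tJ} and conjugating by P, we get:

e^{tA} =
  [exp(-5*t), 0, 0]
  [0, exp(-t), exp(-t) - exp(-5*t)]
  [0, 0, exp(-5*t)]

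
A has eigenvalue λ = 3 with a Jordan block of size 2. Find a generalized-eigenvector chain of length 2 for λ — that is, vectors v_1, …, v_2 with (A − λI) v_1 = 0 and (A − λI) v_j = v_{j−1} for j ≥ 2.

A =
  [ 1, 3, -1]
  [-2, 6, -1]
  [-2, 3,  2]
A Jordan chain for λ = 3 of length 2:
v_1 = (-2, -2, -2)ᵀ
v_2 = (1, 0, 0)ᵀ

Let N = A − (3)·I. We want v_2 with N^2 v_2 = 0 but N^1 v_2 ≠ 0; then v_{j-1} := N · v_j for j = 2, …, 2.

Pick v_2 = (1, 0, 0)ᵀ.
Then v_1 = N · v_2 = (-2, -2, -2)ᵀ.

Sanity check: (A − (3)·I) v_1 = (0, 0, 0)ᵀ = 0. ✓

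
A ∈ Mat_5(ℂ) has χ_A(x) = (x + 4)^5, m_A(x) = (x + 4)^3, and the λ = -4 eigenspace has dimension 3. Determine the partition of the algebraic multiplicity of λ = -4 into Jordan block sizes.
Block sizes for λ = -4: [3, 1, 1]

Step 1 — from the characteristic polynomial, algebraic multiplicity of λ = -4 is 5. From dim ker(A − (-4)·I) = 3, there are exactly 3 Jordan blocks for λ = -4.
Step 2 — from the minimal polynomial, the factor (x + 4)^3 tells us the largest block for λ = -4 has size 3.
Step 3 — with total size 5, 3 blocks, and largest block 3, the block sizes (in nonincreasing order) are [3, 1, 1].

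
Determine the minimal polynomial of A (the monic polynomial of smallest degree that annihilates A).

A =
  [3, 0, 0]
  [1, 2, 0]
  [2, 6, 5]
x^3 - 10*x^2 + 31*x - 30

The characteristic polynomial is χ_A(x) = (x - 5)*(x - 3)*(x - 2), so the eigenvalues are known. The minimal polynomial is
  m_A(x) = Π_λ (x − λ)^{k_λ}
where k_λ is the size of the *largest* Jordan block for λ (equivalently, the smallest k with (A − λI)^k v = 0 for every generalised eigenvector v of λ).

  λ = 2: largest Jordan block has size 1, contributing (x − 2)
  λ = 3: largest Jordan block has size 1, contributing (x − 3)
  λ = 5: largest Jordan block has size 1, contributing (x − 5)

So m_A(x) = (x - 5)*(x - 3)*(x - 2) = x^3 - 10*x^2 + 31*x - 30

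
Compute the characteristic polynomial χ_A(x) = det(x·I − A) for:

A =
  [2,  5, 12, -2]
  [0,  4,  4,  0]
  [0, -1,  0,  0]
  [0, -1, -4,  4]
x^4 - 10*x^3 + 36*x^2 - 56*x + 32

Expanding det(x·I − A) (e.g. by cofactor expansion or by noting that A is similar to its Jordan form J, which has the same characteristic polynomial as A) gives
  χ_A(x) = x^4 - 10*x^3 + 36*x^2 - 56*x + 32
which factors as (x - 4)*(x - 2)^3. The eigenvalues (with algebraic multiplicities) are λ = 2 with multiplicity 3, λ = 4 with multiplicity 1.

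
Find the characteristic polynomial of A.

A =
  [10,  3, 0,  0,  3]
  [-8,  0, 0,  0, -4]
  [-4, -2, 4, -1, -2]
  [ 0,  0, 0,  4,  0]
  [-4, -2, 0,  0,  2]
x^5 - 20*x^4 + 160*x^3 - 640*x^2 + 1280*x - 1024

Expanding det(x·I − A) (e.g. by cofactor expansion or by noting that A is similar to its Jordan form J, which has the same characteristic polynomial as A) gives
  χ_A(x) = x^5 - 20*x^4 + 160*x^3 - 640*x^2 + 1280*x - 1024
which factors as (x - 4)^5. The eigenvalues (with algebraic multiplicities) are λ = 4 with multiplicity 5.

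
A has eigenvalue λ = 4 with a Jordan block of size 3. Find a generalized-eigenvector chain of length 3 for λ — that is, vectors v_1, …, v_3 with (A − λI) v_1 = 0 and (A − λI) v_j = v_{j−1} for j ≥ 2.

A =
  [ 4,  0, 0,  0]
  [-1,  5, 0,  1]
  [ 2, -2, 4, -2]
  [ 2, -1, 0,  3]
A Jordan chain for λ = 4 of length 3:
v_1 = (0, 1, -2, -1)ᵀ
v_2 = (0, -1, 2, 2)ᵀ
v_3 = (1, 0, 0, 0)ᵀ

Let N = A − (4)·I. We want v_3 with N^3 v_3 = 0 but N^2 v_3 ≠ 0; then v_{j-1} := N · v_j for j = 3, …, 2.

Pick v_3 = (1, 0, 0, 0)ᵀ.
Then v_2 = N · v_3 = (0, -1, 2, 2)ᵀ.
Then v_1 = N · v_2 = (0, 1, -2, -1)ᵀ.

Sanity check: (A − (4)·I) v_1 = (0, 0, 0, 0)ᵀ = 0. ✓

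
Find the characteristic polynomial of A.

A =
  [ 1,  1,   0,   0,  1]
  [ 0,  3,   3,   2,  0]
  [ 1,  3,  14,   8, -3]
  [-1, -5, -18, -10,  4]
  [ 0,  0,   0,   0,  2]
x^5 - 10*x^4 + 40*x^3 - 80*x^2 + 80*x - 32

Expanding det(x·I − A) (e.g. by cofactor expansion or by noting that A is similar to its Jordan form J, which has the same characteristic polynomial as A) gives
  χ_A(x) = x^5 - 10*x^4 + 40*x^3 - 80*x^2 + 80*x - 32
which factors as (x - 2)^5. The eigenvalues (with algebraic multiplicities) are λ = 2 with multiplicity 5.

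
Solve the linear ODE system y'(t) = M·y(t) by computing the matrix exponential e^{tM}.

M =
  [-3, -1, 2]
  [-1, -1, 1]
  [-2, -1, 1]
e^{tM} =
  [t^2*exp(-t)/2 - 2*t*exp(-t) + exp(-t), -t*exp(-t), -t^2*exp(-t)/2 + 2*t*exp(-t)]
  [-t*exp(-t), exp(-t), t*exp(-t)]
  [t^2*exp(-t)/2 - 2*t*exp(-t), -t*exp(-t), -t^2*exp(-t)/2 + 2*t*exp(-t) + exp(-t)]

Strategy: write M = P · J · P⁻¹ where J is a Jordan canonical form, so e^{tM} = P · e^{tJ} · P⁻¹, and e^{tJ} can be computed block-by-block.

M has Jordan form
J =
  [-1,  1,  0]
  [ 0, -1,  1]
  [ 0,  0, -1]
(up to reordering of blocks).

Per-block formulas:
  For a 3×3 Jordan block J_3(-1): exp(t · J_3(-1)) = e^(-1t)·(I + t·N + (t^2/2)·N^2), where N is the 3×3 nilpotent shift.

After assembling e^{tJ} and conjugating by P, we get:

e^{tM} =
  [t^2*exp(-t)/2 - 2*t*exp(-t) + exp(-t), -t*exp(-t), -t^2*exp(-t)/2 + 2*t*exp(-t)]
  [-t*exp(-t), exp(-t), t*exp(-t)]
  [t^2*exp(-t)/2 - 2*t*exp(-t), -t*exp(-t), -t^2*exp(-t)/2 + 2*t*exp(-t) + exp(-t)]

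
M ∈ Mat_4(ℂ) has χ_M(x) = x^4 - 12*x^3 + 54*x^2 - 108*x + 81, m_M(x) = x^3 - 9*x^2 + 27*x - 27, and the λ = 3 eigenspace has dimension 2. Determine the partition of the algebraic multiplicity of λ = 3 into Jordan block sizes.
Block sizes for λ = 3: [3, 1]

Step 1 — from the characteristic polynomial, algebraic multiplicity of λ = 3 is 4. From dim ker(M − (3)·I) = 2, there are exactly 2 Jordan blocks for λ = 3.
Step 2 — from the minimal polynomial, the factor (x − 3)^3 tells us the largest block for λ = 3 has size 3.
Step 3 — with total size 4, 2 blocks, and largest block 3, the block sizes (in nonincreasing order) are [3, 1].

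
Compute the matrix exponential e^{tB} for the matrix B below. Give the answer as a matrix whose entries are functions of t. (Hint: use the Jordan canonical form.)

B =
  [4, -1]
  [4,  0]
e^{tB} =
  [2*t*exp(2*t) + exp(2*t), -t*exp(2*t)]
  [4*t*exp(2*t), -2*t*exp(2*t) + exp(2*t)]

Strategy: write B = P · J · P⁻¹ where J is a Jordan canonical form, so e^{tB} = P · e^{tJ} · P⁻¹, and e^{tJ} can be computed block-by-block.

B has Jordan form
J =
  [2, 1]
  [0, 2]
(up to reordering of blocks).

Per-block formulas:
  For a 2×2 Jordan block J_2(2): exp(t · J_2(2)) = e^(2t)·(I + t·N), where N is the 2×2 nilpotent shift.

After assembling e^{tJ} and conjugating by P, we get:

e^{tB} =
  [2*t*exp(2*t) + exp(2*t), -t*exp(2*t)]
  [4*t*exp(2*t), -2*t*exp(2*t) + exp(2*t)]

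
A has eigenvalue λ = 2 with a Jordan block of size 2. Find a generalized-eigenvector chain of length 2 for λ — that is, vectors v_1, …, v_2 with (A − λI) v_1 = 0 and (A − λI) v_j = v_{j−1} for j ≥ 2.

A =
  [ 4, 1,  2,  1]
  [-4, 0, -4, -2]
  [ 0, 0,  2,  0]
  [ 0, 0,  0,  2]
A Jordan chain for λ = 2 of length 2:
v_1 = (2, -4, 0, 0)ᵀ
v_2 = (1, 0, 0, 0)ᵀ

Let N = A − (2)·I. We want v_2 with N^2 v_2 = 0 but N^1 v_2 ≠ 0; then v_{j-1} := N · v_j for j = 2, …, 2.

Pick v_2 = (1, 0, 0, 0)ᵀ.
Then v_1 = N · v_2 = (2, -4, 0, 0)ᵀ.

Sanity check: (A − (2)·I) v_1 = (0, 0, 0, 0)ᵀ = 0. ✓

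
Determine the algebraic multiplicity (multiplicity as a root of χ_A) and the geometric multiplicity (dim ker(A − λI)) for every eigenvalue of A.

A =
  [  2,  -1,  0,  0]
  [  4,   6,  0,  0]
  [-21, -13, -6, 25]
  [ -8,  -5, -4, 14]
λ = 4: alg = 4, geom = 2

Step 1 — factor the characteristic polynomial to read off the algebraic multiplicities:
  χ_A(x) = (x - 4)^4

Step 2 — compute geometric multiplicities via the rank-nullity identity g(λ) = n − rank(A − λI):
  rank(A − (4)·I) = 2, so dim ker(A − (4)·I) = n − 2 = 2

Summary:
  λ = 4: algebraic multiplicity = 4, geometric multiplicity = 2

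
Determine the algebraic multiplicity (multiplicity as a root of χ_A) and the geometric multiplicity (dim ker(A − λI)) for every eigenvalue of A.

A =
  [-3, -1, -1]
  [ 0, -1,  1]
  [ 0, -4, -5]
λ = -3: alg = 3, geom = 1

Step 1 — factor the characteristic polynomial to read off the algebraic multiplicities:
  χ_A(x) = (x + 3)^3

Step 2 — compute geometric multiplicities via the rank-nullity identity g(λ) = n − rank(A − λI):
  rank(A − (-3)·I) = 2, so dim ker(A − (-3)·I) = n − 2 = 1

Summary:
  λ = -3: algebraic multiplicity = 3, geometric multiplicity = 1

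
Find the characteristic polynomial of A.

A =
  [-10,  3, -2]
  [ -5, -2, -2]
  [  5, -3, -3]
x^3 + 15*x^2 + 75*x + 125

Expanding det(x·I − A) (e.g. by cofactor expansion or by noting that A is similar to its Jordan form J, which has the same characteristic polynomial as A) gives
  χ_A(x) = x^3 + 15*x^2 + 75*x + 125
which factors as (x + 5)^3. The eigenvalues (with algebraic multiplicities) are λ = -5 with multiplicity 3.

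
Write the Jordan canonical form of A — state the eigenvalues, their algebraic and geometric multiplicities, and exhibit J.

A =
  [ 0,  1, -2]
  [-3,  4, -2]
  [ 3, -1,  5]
J_2(3) ⊕ J_1(3)

The characteristic polynomial is
  det(x·I − A) = x^3 - 9*x^2 + 27*x - 27 = (x - 3)^3

Eigenvalues and multiplicities (the geometric multiplicity of λ is n − rank(A − λI), which equals the number of Jordan blocks for λ):
  λ = 3: algebraic multiplicity = 3, geometric multiplicity = 2

Determining the block sizes for each eigenvalue:
  λ = 3: 2 blocks summing to 3 forces exactly one block of size 2 and the rest size 1 → block sizes [2, 1]

Assembling the blocks gives a Jordan form
J =
  [3, 1, 0]
  [0, 3, 0]
  [0, 0, 3]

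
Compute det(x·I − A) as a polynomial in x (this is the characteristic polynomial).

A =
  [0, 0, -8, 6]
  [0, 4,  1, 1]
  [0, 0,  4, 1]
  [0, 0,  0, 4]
x^4 - 12*x^3 + 48*x^2 - 64*x

Expanding det(x·I − A) (e.g. by cofactor expansion or by noting that A is similar to its Jordan form J, which has the same characteristic polynomial as A) gives
  χ_A(x) = x^4 - 12*x^3 + 48*x^2 - 64*x
which factors as x*(x - 4)^3. The eigenvalues (with algebraic multiplicities) are λ = 0 with multiplicity 1, λ = 4 with multiplicity 3.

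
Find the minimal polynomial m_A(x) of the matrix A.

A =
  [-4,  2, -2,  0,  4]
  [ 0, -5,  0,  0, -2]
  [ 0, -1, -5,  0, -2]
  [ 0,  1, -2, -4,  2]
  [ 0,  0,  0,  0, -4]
x^3 + 14*x^2 + 65*x + 100

The characteristic polynomial is χ_A(x) = (x + 4)^3*(x + 5)^2, so the eigenvalues are known. The minimal polynomial is
  m_A(x) = Π_λ (x − λ)^{k_λ}
where k_λ is the size of the *largest* Jordan block for λ (equivalently, the smallest k with (A − λI)^k v = 0 for every generalised eigenvector v of λ).

  λ = -5: largest Jordan block has size 2, contributing (x + 5)^2
  λ = -4: largest Jordan block has size 1, contributing (x + 4)

So m_A(x) = (x + 4)*(x + 5)^2 = x^3 + 14*x^2 + 65*x + 100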